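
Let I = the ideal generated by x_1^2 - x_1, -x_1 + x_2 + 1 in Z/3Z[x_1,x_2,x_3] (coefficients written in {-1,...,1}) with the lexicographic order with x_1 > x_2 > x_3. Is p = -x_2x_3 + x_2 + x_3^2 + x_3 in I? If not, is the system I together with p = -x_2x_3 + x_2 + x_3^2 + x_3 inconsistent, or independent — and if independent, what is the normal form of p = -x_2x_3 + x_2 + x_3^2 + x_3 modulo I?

First compute the reduced Gröbner basis of I by Buchberger's algorithm.
f_1 = x_1^2 - x_1, LT = x_1^2.
f_2 = -x_1 + x_2 + 1, LT = x_1.

S(f_1,f_2): lcm = x_1^2. S = x_1x_2.
  leading term x_1x_2: subtract (-x_2)·f_2 from x_1x_2 → x_2^2 + x_2
  leading term x_2^2: no divisor's leading term divides it; move x_2^2 to the remainder.
  leading term x_2: no divisor's leading term divides it; move x_2 to the remainder.
  remainder x_2^2 + x_2 ≠ 0; add h_3 = x_2^2 + x_2 to the basis.

The other S-polynomials (S(f_1,h_3), S(f_2,h_3)) all reduce to 0 modulo the current basis, so we have a Gröbner basis.
Inter-reduce: drop elements whose leading term is divisible by another's, tail-reduce, and make monic.
Reduced Gröbner basis: {x_1 - x_2 - 1, x_2^2 + x_2}.
Label its elements g_1 = x_1 - x_2 - 1, g_2 = x_2^2 + x_2.

Reduce p = -x_2x_3 + x_2 + x_3^2 + x_3 modulo G:
  leading term x_2x_3: no divisor's leading term divides it; move -x_2x_3 to the remainder.
  leading term x_2: no divisor's leading term divides it; move x_2 to the remainder.
  leading term x_3^2: no divisor's leading term divides it; move x_3^2 to the remainder.
  leading term x_3: no divisor's leading term divides it; move x_3 to the remainder.
  normal form = -x_2x_3 + x_2 + x_3^2 + x_3.
The normal form is nonzero, so p ∉ I. Since p minus its normal form lies in I, I + (p) = I + (r) where r = -x_2x_3 + x_2 + x_3^2 + x_3; decide whether this ideal is the whole ring.
Run Buchberger on G together with r (pairs among the g_i already reduce to 0 since G is a Gröbner basis):
g_1 = x_1 - x_2 - 1, LT = x_1.
g_2 = x_2^2 + x_2, LT = x_2^2.
r = -x_2x_3 + x_2 + x_3^2 + x_3, LT = x_2x_3.

S(g_2,r): lcm = x_2^2x_3. S = x_2^2 + x_2x_3^2 - x_2x_3.
  leading term x_2^2: subtract (1)·g_2 from x_2^2 + x_2x_3^2 - x_2x_3 → x_2x_3^2 - x_2x_3 - x_2
  leading term x_2x_3^2: subtract (-x_3)·r from x_2x_3^2 - x_2x_3 - x_2 → -x_2 + x_3^3 + x_3^2
  leading term x_2: no divisor's leading term divides it; move -x_2 to the remainder.
  leading term x_3^3: no divisor's leading term divides it; move x_3^3 to the remainder.
  leading term x_3^2: no divisor's leading term divides it; move x_3^2 to the remainder.
  remainder -x_2 + x_3^3 + x_3^2 ≠ 0; add m_4 = -x_2 + x_3^3 + x_3^2 to the basis.

S(g_2,m_4): lcm = x_2^2. S = x_2x_3^3 + x_2x_3^2 + x_2.
  leading term x_2x_3^3: subtract (-x_3^2)·r from x_2x_3^3 + x_2x_3^2 + x_2 → -x_2x_3^2 + x_2 + x_3^4 + x_3^3
  leading term x_2x_3^2: subtract (x_3)·r from -x_2x_3^2 + x_2 + x_3^4 + x_3^3 → -x_2x_3 + x_2 + x_3^4 - x_3^2
  leading term x_2x_3: subtract (1)·r from -x_2x_3 + x_2 + x_3^4 - x_3^2 → x_3^4 + x_3^2 - x_3
  leading term x_3^4: no divisor's leading term divides it; move x_3^4 to the remainder.
  leading term x_3^2: no divisor's leading term divides it; move x_3^2 to the remainder.
  leading term x_3: no divisor's leading term divides it; move -x_3 to the remainder.
  remainder x_3^4 + x_3^2 - x_3 ≠ 0; add m_5 = x_3^4 + x_3^2 - x_3 to the basis.

The other S-polynomials (S(g_1,g_2), S(g_1,r), S(g_1,m_4), S(r,m_4), S(g_1,m_5), S(g_2,m_5), S(r,m_5), S(m_4,m_5)) all reduce to 0 modulo the current basis, so we have a Gröbner basis.
Inter-reduce: drop elements whose leading term is divisible by another's, tail-reduce, and make monic.
Reduced Gröbner basis: {x_1 - x_3^3 - x_3^2 - 1, x_2 - x_3^3 - x_3^2, x_3^4 + x_3^2 - x_3}.
The reduced Gröbner basis of I + (p) is {x_1 - x_3^3 - x_3^2 - 1, x_2 - x_3^3 - x_3^2, x_3^4 + x_3^2 - x_3} ≠ {1}, a proper ideal, so the enlarged system stays consistent: p is independent of I, with normal form -x_2x_3 + x_2 + x_3^2 + x_3.

-x_2x_3 + x_2 + x_3^2 + x_3 is independent of I; its normal form modulo I is -x_2x_3 + x_2 + x_3^2 + x_3.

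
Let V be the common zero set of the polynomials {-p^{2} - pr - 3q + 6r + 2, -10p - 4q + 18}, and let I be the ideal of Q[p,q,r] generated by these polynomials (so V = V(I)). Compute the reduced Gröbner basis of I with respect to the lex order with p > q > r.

G = {p + \tfrac{2}{5}q - \tfrac{9}{5}, q^{2} - \tfrac{5}{2}qr + \tfrac{39}{4}q - \tfrac{105}{4}r + \tfrac{31}{4}}

f_1 = -p^{2} - pr - 3q + 6r + 2, LT = p^{2}.
f_2 = -10p - 4q + 18, LT = p.

S(f_1,f_2): lcm = p^{2}. S = -\tfrac{2}{5}pq + pr + \tfrac{9}{5}p + 3q - 6r - 2.
  leading term pq: subtract (\tfrac{1}{25}q)·f_2 from -\tfrac{2}{5}pq + pr + \tfrac{9}{5}p + 3q - 6r - 2 → pr + \tfrac{9}{5}p + \tfrac{4}{25}q^{2} + \tfrac{57}{25}q - 6r - 2
  leading term pr: subtract (-\tfrac{1}{10}r)·f_2 from pr + \tfrac{9}{5}p + \tfrac{4}{25}q^{2} + \tfrac{57}{25}q - 6r - 2 → \tfrac{9}{5}p + \tfrac{4}{25}q^{2} - \tfrac{2}{5}qr + \tfrac{57}{25}q - \tfrac{21}{5}r - 2
  leading term p: subtract (-\tfrac{9}{50})·f_2 from \tfrac{9}{5}p + \tfrac{4}{25}q^{2} - \tfrac{2}{5}qr + \tfrac{57}{25}q - \tfrac{21}{5}r - 2 → \tfrac{4}{25}q^{2} - \tfrac{2}{5}qr + \tfrac{39}{25}q - \tfrac{21}{5}r + \tfrac{31}{25}
  leading term q^{2}: no divisor's leading term divides it; move \tfrac{4}{25}q^{2} to the remainder.
  leading term qr: no divisor's leading term divides it; move -\tfrac{2}{5}qr to the remainder.
  leading term q: no divisor's leading term divides it; move \tfrac{39}{25}q to the remainder.
  leading term r: no divisor's leading term divides it; move -\tfrac{21}{5}r to the remainder.
  leading term 1: no divisor's leading term divides it; move \tfrac{31}{25} to the remainder.
  remainder \tfrac{4}{25}q^{2} - \tfrac{2}{5}qr + \tfrac{39}{25}q - \tfrac{21}{5}r + \tfrac{31}{25} ≠ 0; add g_3 = \tfrac{4}{25}q^{2} - \tfrac{2}{5}qr + \tfrac{39}{25}q - \tfrac{21}{5}r + \tfrac{31}{25} to the basis.

S(f_1,g_3): leading monomials are coprime, so the S-polynomial reduces to 0 (Buchberger's first criterion).
S(f_2,g_3): leading monomials are coprime, so the S-polynomial reduces to 0 (Buchberger's first criterion).
Every S-polynomial of the final basis reduces to 0, so we have a Gröbner basis.
Inter-reduce: drop elements whose leading term is divisible by another's, tail-reduce, and make monic.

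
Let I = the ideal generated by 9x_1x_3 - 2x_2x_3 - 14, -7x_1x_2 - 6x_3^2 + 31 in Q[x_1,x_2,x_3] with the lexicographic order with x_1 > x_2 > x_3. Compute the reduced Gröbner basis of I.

f_1 = 9x_1x_3 - 2x_2x_3 - 14, LT = x_1x_3.
f_2 = -7x_1x_2 - 6x_3^2 + 31, LT = x_1x_2.

S(f_1,f_2): lcm = x_1x_2x_3. S = -2/9x_2^2x_3 - 14/9x_2 - 6/7x_3^3 + 31/7x_3.
  reduce S modulo (f_1, f_2):
  remainder -2/9x_2^2x_3 - 14/9x_2 - 6/7x_3^3 + 31/7x_3 ≠ 0; add g_3 = -2/9x_2^2x_3 - 14/9x_2 - 6/7x_3^3 + 31/7x_3 to the basis.

The other S-polynomials (S(f_1,g_3), S(f_2,g_3)) all reduce to 0 modulo the current basis, so we have a Gröbner basis.

G = {x_1x_2 + 6/7x_3^2 - 31/7, x_1x_3 - 2/9x_2x_3 - 14/9, x_2^2x_3 + 7x_2 + 27/7x_3^3 - 279/14x_3}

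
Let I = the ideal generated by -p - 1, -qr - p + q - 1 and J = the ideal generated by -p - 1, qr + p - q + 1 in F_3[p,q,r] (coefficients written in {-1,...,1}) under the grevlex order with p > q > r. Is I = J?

Since reduced Gröbner bases are canonical representatives of ideals under a given ordering, it suffices to compute and compare them.
Buchberger on the first generating set:
f_1 = -p - 1, LT = p.
f_2 = -qr - p + q - 1, LT = qr.

The S-polynomials (S(f_1,f_2)) all reduce to 0 modulo the current basis, so we have a Gröbner basis.
Inter-reduce: drop elements whose leading term is divisible by another's, tail-reduce, and make monic.
Reduced Gröbner basis: {qr - q, p + 1}.

Buchberger on the second generating set:
h_1 = -p - 1, LT = p.
h_2 = qr + p - q + 1, LT = qr.

The S-polynomials (S(h_1,h_2)) all reduce to 0 modulo the current basis, so we have a Gröbner basis.
Inter-reduce: drop elements whose leading term is divisible by another's, tail-reduce, and make monic.
Reduced Gröbner basis: {qr - q, p + 1}.

Same reduced basis, so the two generating sets span the same ideal.

Yes, the ideals are equal.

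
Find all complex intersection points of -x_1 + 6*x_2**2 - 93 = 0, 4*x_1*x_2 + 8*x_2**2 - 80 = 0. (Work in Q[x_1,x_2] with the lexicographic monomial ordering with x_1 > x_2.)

Compute a lex Gröbner basis by Buchberger's algorithm.
f_1 = -x_1 + 6*x_2**2 - 93, LT = x_1.
f_2 = 4*x_1*x_2 + 8*x_2**2 - 80, LT = x_1*x_2.

S(f_1,f_2): lcm = x_1*x_2. S = -6*x_2**3 - 2*x_2**2 + 93*x_2 + 20.
  leading term x_2**3: no divisor's leading term divides it; move -6*x_2**3 to the remainder.
  leading term x_2**2: no divisor's leading term divides it; move -2*x_2**2 to the remainder.
  leading term x_2: no divisor's leading term divides it; move 93*x_2 to the remainder.
  leading term 1: no divisor's leading term divides it; move 20 to the remainder.
  remainder -6*x_2**3 - 2*x_2**2 + 93*x_2 + 20 ≠ 0; add h_3 = -6*x_2**3 - 2*x_2**2 + 93*x_2 + 20 to the basis.

The other S-polynomials (S(f_1,h_3), S(f_2,h_3)) all reduce to 0 modulo the current basis, so we have a Gröbner basis.
Inter-reduce: drop elements whose leading term is divisible by another's, tail-reduce, and make monic.
Reduced Gröbner basis: {x_1 - 6*x_2**2 + 93, x_2**3 + 1/3*x_2**2 - 31/2*x_2 - 10/3}.

The lex basis is triangular: the last element involves only x_2. Solving x_2**3 + 1/3*x_2**2 - 31/2*x_2 - 10/3 = 0 gives x_2 ∈ {-4, 11/6 - sqrt(151)/6, 11/6 + sqrt(151)/6}; substituting each value into the earlier elements determines the remaining variables.
  x_2 = -4: the earlier basis element becomes x_1 - 3 = 0, giving x_1 = 3 — point (3, -4).
  x_2 = 11/6 - sqrt(151)/6: the earlier basis element becomes x_1 + 11*sqrt(151)/3 + 143/3 = 0, giving x_1 = -143/3 - 11*sqrt(151)/3 — point (-143/3 - 11*sqrt(151)/3, 11/6 - sqrt(151)/6).
  x_2 = 11/6 + sqrt(151)/6: the earlier basis element becomes x_1 - 11*sqrt(151)/3 + 143/3 = 0, giving x_1 = -143/3 + 11*sqrt(151)/3 — point (-143/3 + 11*sqrt(151)/3, 11/6 + sqrt(151)/6).
Each listed point satisfies every original equation (direct substitution).

{(3, -4), (-143/3 - 11*sqrt(151)/3, 11/6 - sqrt(151)/6), (-143/3 + 11*sqrt(151)/3, 11/6 + sqrt(151)/6)}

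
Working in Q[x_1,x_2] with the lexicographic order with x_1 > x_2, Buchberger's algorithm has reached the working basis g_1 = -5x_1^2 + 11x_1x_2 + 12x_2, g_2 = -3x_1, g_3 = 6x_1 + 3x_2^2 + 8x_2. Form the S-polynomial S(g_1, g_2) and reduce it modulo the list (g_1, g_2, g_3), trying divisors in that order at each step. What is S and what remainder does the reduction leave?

lcm(LM(g_1), LM(g_2)) = x_1^2.
S = (lcm/LT(g_1))·g_1 − (lcm/LT(g_2))·g_2 = -11/5x_1x_2 - 12/5x_2.
Reduce S modulo (g_1, g_2, g_3) in that order:
  leading term x_1x_2: subtract (11/15x_2)·g_2 from -11/5x_1x_2 - 12/5x_2 → -12/5x_2
  leading term x_2: no divisor's leading term divides it; move -12/5x_2 to the remainder.
The remainder -12/5x_2 is nonzero, so it would be added as the next basis element.

S(g_1, g_2) = -11/5x_1x_2 - 12/5x_2; remainder on division = -12/5x_2.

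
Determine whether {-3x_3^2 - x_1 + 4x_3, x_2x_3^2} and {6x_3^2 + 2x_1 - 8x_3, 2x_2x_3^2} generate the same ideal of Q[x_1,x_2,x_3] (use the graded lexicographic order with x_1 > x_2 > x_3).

Yes, the ideals are equal.

Equality of ideals is decidable: compute both reduced Gröbner bases (unique for the ordering) and check whether they agree.
Buchberger on the first generating set:
f_1 = -3x_3^2 - x_1 + 4x_3, LT = x_3^2.
f_2 = x_2x_3^2, LT = x_2x_3^2.

S(f_1,f_2): lcm = x_2x_3^2. S = 1/3x_1x_2 - 4/3x_2x_3.
  leading term x_1x_2: no divisor's leading term divides it; move 1/3x_1x_2 to the remainder.
  leading term x_2x_3: no divisor's leading term divides it; move -4/3x_2x_3 to the remainder.
  remainder 1/3x_1x_2 - 4/3x_2x_3 ≠ 0; add g_3 = 1/3x_1x_2 - 4/3x_2x_3 to the basis.

The other S-polynomials (S(f_1,g_3), S(f_2,g_3)) all reduce to 0 modulo the current basis, so we have a Gröbner basis.
Inter-reduce: drop elements whose leading term is divisible by another's, tail-reduce, and make monic.
Reduced Gröbner basis: {x_1x_2 - 4x_2x_3, x_3^2 + 1/3x_1 - 4/3x_3}.

Buchberger on the second generating set:
h_1 = 6x_3^2 + 2x_1 - 8x_3, LT = x_3^2.
h_2 = 2x_2x_3^2, LT = x_2x_3^2.

S(h_1,h_2): lcm = x_2x_3^2. S = 1/3x_1x_2 - 4/3x_2x_3.
  leading term x_1x_2: no divisor's leading term divides it; move 1/3x_1x_2 to the remainder.
  leading term x_2x_3: no divisor's leading term divides it; move -4/3x_2x_3 to the remainder.
  remainder 1/3x_1x_2 - 4/3x_2x_3 ≠ 0; add k_3 = 1/3x_1x_2 - 4/3x_2x_3 to the basis.

The other S-polynomials (S(h_1,k_3), S(h_2,k_3)) all reduce to 0 modulo the current basis, so we have a Gröbner basis.
Inter-reduce: drop elements whose leading term is divisible by another's, tail-reduce, and make monic.
Reduced Gröbner basis: {x_1x_2 - 4x_2x_3, x_3^2 + 1/3x_1 - 4/3x_3}.

Same reduced basis, so the two generating sets span the same ideal.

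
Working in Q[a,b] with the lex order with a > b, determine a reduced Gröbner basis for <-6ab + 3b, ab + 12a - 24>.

G = {a + 1/24b - 2, b^2 - 36b}

f_1 = -6ab + 3b, LT = ab.
f_2 = ab + 12a - 24, LT = ab.

S(f_1,f_2): lcm = ab. S = -12a - 1/2b + 24.
  leading term a: no divisor's leading term divides it; move -12a to the remainder.
  leading term b: no divisor's leading term divides it; move -1/2b to the remainder.
  leading term 1: no divisor's leading term divides it; move 24 to the remainder.
  remainder -12a - 1/2b + 24 ≠ 0; add g_3 = -12a - 1/2b + 24 to the basis.

S(f_1,g_3): lcm = ab. S = -1/24b^2 + 3/2b.
  leading term b^2: no divisor's leading term divides it; move -1/24b^2 to the remainder.
  leading term b: no divisor's leading term divides it; move 3/2b to the remainder.
  remainder -1/24b^2 + 3/2b ≠ 0; add g_4 = -1/24b^2 + 3/2b to the basis.

The other S-polynomials (S(f_2,g_3), S(f_1,g_4), S(f_2,g_4), S(g_3,g_4)) all reduce to 0 modulo the current basis, so we have a Gröbner basis.
Inter-reduce: drop elements whose leading term is divisible by another's, tail-reduce, and make monic.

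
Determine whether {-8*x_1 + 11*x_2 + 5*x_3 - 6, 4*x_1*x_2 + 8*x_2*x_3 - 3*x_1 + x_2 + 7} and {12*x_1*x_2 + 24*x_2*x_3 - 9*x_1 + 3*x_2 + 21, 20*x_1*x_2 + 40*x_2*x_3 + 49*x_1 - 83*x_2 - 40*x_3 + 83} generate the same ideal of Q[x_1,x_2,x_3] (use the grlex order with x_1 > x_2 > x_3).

Yes, the ideals are equal.

For a fixed monomial order, each ideal has a unique reduced Gröbner basis; comparing bases decides equality.
Buchberger on the first generating set:
f_1 = -8*x_1 + 11*x_2 + 5*x_3 - 6, LT = x_1.
f_2 = 4*x_1*x_2 + 8*x_2*x_3 - 3*x_1 + x_2 + 7, LT = x_1*x_2.

S(f_1,f_2): lcm = x_1*x_2. S = -11/8*x_2**2 - 21/8*x_2*x_3 + 3/4*x_1 + 1/2*x_2 - 7/4.
  reduce S modulo (f_1, f_2):
  remainder -11/8*x_2**2 - 21/8*x_2*x_3 + 49/32*x_2 + 15/32*x_3 - 37/16 ≠ 0; add g_3 = -11/8*x_2**2 - 21/8*x_2*x_3 + 49/32*x_2 + 15/32*x_3 - 37/16 to the basis.

The other S-polynomials (S(f_1,g_3), S(f_2,g_3)) all reduce to 0 modulo the current basis, so we have a Gröbner basis.
Inter-reduce: drop elements whose leading term is divisible by another's, tail-reduce, and make monic.
Reduced Gröbner basis: {x_2**2 + 21/11*x_2*x_3 - 49/44*x_2 - 15/44*x_3 + 37/22, x_1 - 11/8*x_2 - 5/8*x_3 + 3/4}.

Buchberger on the second generating set:
h_1 = 12*x_1*x_2 + 24*x_2*x_3 - 9*x_1 + 3*x_2 + 21, LT = x_1*x_2.
h_2 = 20*x_1*x_2 + 40*x_2*x_3 + 49*x_1 - 83*x_2 - 40*x_3 + 83, LT = x_1*x_2.

S(h_1,h_2): lcm = x_1*x_2. S = -16/5*x_1 + 22/5*x_2 + 2*x_3 - 12/5.
  reduce S modulo (h_1, h_2):
  remainder -16/5*x_1 + 22/5*x_2 + 2*x_3 - 12/5 ≠ 0; add k_3 = -16/5*x_1 + 22/5*x_2 + 2*x_3 - 12/5 to the basis.

S(h_1,k_3): lcm = x_1*x_2. S = 11/8*x_2**2 + 21/8*x_2*x_3 - 3/4*x_1 - 1/2*x_2 + 7/4.
  reduce S modulo (h_1, h_2, k_3):
  remainder 11/8*x_2**2 + 21/8*x_2*x_3 - 49/32*x_2 - 15/32*x_3 + 37/16 ≠ 0; add k_4 = 11/8*x_2**2 + 21/8*x_2*x_3 - 49/32*x_2 - 15/32*x_3 + 37/16 to the basis.

The other S-polynomials (S(h_2,k_3), S(h_1,k_4), S(h_2,k_4), S(k_3,k_4)) all reduce to 0 modulo the current basis, so we have a Gröbner basis.
Inter-reduce: drop elements whose leading term is divisible by another's, tail-reduce, and make monic.
Reduced Gröbner basis: {x_2**2 + 21/11*x_2*x_3 - 49/44*x_2 - 15/44*x_3 + 37/22, x_1 - 11/8*x_2 - 5/8*x_3 + 3/4}.

Same reduced basis, so the two generating sets span the same ideal.
The choice of monomial ordering does not affect the verdict — as long as both bases are computed under the same ordering, their equality decides ideal equality.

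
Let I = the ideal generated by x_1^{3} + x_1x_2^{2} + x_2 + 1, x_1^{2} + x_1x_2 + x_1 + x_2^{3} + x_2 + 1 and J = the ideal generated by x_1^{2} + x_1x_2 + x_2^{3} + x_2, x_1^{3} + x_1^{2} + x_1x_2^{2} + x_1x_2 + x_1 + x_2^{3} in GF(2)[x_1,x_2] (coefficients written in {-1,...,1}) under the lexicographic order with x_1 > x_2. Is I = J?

For a fixed monomial order, each ideal has a unique reduced Gröbner basis; comparing bases decides equality.
Buchberger on the first generating set:
f_1 = x_1^{3} + x_1x_2^{2} + x_2 + 1, LT = x_1^{3}.
f_2 = x_1^{2} + x_1x_2 + x_1 + x_2^{3} + x_2 + 1, LT = x_1^{2}.

S(f_1,f_2): lcm = x_1^{3}. S = x_1^{2}x_2 + x_1^{2} + x_1x_2^{3} + x_1x_2^{2} + x_1x_2 + x_1 + x_2 + 1.
  leading term x_1^{2}x_2: subtract (x_2)·f_2 from x_1^{2}x_2 + x_1^{2} + x_1x_2^{3} + x_1x_2^{2} + x_1x_2 + x_1 + x_2 + 1 → x_1^{2} + x_1x_2^{3} + x_1 + x_2^{4} + x_2^{2} + 1
  leading term x_1^{2}: subtract (1)·f_2 from x_1^{2} + x_1x_2^{3} + x_1 + x_2^{4} + x_2^{2} + 1 → x_1x_2^{3} + x_1x_2 + x_2^{4} + x_2^{3} + x_2^{2} + x_2
  leading term x_1x_2^{3}: no divisor's leading term divides it; move x_1x_2^{3} to the remainder.
  leading term x_1x_2: no divisor's leading term divides it; move x_1x_2 to the remainder.
  leading term x_2^{4}: no divisor's leading term divides it; move x_2^{4} to the remainder.
  leading term x_2^{3}: no divisor's leading term divides it; move x_2^{3} to the remainder.
  leading term x_2^{2}: no divisor's leading term divides it; move x_2^{2} to the remainder.
  leading term x_2: no divisor's leading term divides it; move x_2 to the remainder.
  remainder x_1x_2^{3} + x_1x_2 + x_2^{4} + x_2^{3} + x_2^{2} + x_2 ≠ 0; add g_3 = x_1x_2^{3} + x_1x_2 + x_2^{4} + x_2^{3} + x_2^{2} + x_2 to the basis.

S(f_1,g_3): lcm = x_1^{3}x_2^{3}. S = x_1^{3}x_2 + x_1^{2}x_2^{4} + x_1^{2}x_2^{3} + x_1^{2}x_2^{2} + x_1^{2}x_2 + x_1x_2^{5} + x_2^{4} + x_2^{3}.
  leading term x_1^{3}x_2: subtract (x_2)·f_1 from x_1^{3}x_2 + x_1^{2}x_2^{4} + x_1^{2}x_2^{3} + x_1^{2}x_2^{2} + x_1^{2}x_2 + x_1x_2^{5} + x_2^{4} + x_2^{3} → x_1^{2}x_2^{4} + x_1^{2}x_2^{3} + x_1^{2}x_2^{2} + x_1^{2}x_2 + x_1x_2^{5} + x_1x_2^{3} + x_2^{4} + x_2^{3} + x_2^{2} + x_2
  leading term x_1^{2}x_2^{4}: subtract (x_2^{4})·f_2 from x_1^{2}x_2^{4} + x_1^{2}x_2^{3} + x_1^{2}x_2^{2} + x_1^{2}x_2 + x_1x_2^{5} + x_1x_2^{3} + x_2^{4} + x_2^{3} + x_2^{2} + x_2 → x_1^{2}x_2^{3} + x_1^{2}x_2^{2} + x_1^{2}x_2 + x_1x_2^{4} + x_1x_2^{3} + x_2^{7} + x_2^{5} + x_2^{3} + x_2^{2} + x_2
  leading term x_1^{2}x_2^{3}: subtract (x_2^{3})·f_2 from x_1^{2}x_2^{3} + x_1^{2}x_2^{2} + x_1^{2}x_2 + x_1x_2^{4} + x_1x_2^{3} + x_2^{7} + x_2^{5} + x_2^{3} + x_2^{2} + x_2 → x_1^{2}x_2^{2} + x_1^{2}x_2 + x_2^{7} + x_2^{6} + x_2^{5} + x_2^{4} + x_2^{2} + x_2
  leading term x_1^{2}x_2^{2}: subtract (x_2^{2})·f_2 from x_1^{2}x_2^{2} + x_1^{2}x_2 + x_2^{7} + x_2^{6} + x_2^{5} + x_2^{4} + x_2^{2} + x_2 → x_1^{2}x_2 + x_1x_2^{3} + x_1x_2^{2} + x_2^{7} + x_2^{6} + x_2^{4} + x_2^{3} + x_2
  leading term x_1^{2}x_2: subtract (x_2)·f_2 from x_1^{2}x_2 + x_1x_2^{3} + x_1x_2^{2} + x_2^{7} + x_2^{6} + x_2^{4} + x_2^{3} + x_2 → x_1x_2^{3} + x_1x_2 + x_2^{7} + x_2^{6} + x_2^{3} + x_2^{2}
  leading term x_1x_2^{3}: subtract (1)·g_3 from x_1x_2^{3} + x_1x_2 + x_2^{7} + x_2^{6} + x_2^{3} + x_2^{2} → x_2^{7} + x_2^{6} + x_2^{4} + x_2
  leading term x_2^{7}: no divisor's leading term divides it; move x_2^{7} to the remainder.
  leading term x_2^{6}: no divisor's leading term divides it; move x_2^{6} to the remainder.
  leading term x_2^{4}: no divisor's leading term divides it; move x_2^{4} to the remainder.
  leading term x_2: no divisor's leading term divides it; move x_2 to the remainder.
  remainder x_2^{7} + x_2^{6} + x_2^{4} + x_2 ≠ 0; add g_4 = x_2^{7} + x_2^{6} + x_2^{4} + x_2 to the basis.

S(f_2,g_3): lcm = x_1^{2}x_2^{3}. S = x_1^{2}x_2 + x_1x_2^{2} + x_1x_2 + x_2^{6} + x_2^{4} + x_2^{3}.
  leading term x_1^{2}x_2: subtract (x_2)·f_2 from x_1^{2}x_2 + x_1x_2^{2} + x_1x_2 + x_2^{6} + x_2^{4} + x_2^{3} → x_2^{6} + x_2^{3} + x_2^{2} + x_2
  leading term x_2^{6}: no divisor's leading term divides it; move x_2^{6} to the remainder.
  leading term x_2^{3}: no divisor's leading term divides it; move x_2^{3} to the remainder.
  leading term x_2^{2}: no divisor's leading term divides it; move x_2^{2} to the remainder.
  leading term x_2: no divisor's leading term divides it; move x_2 to the remainder.
  remainder x_2^{6} + x_2^{3} + x_2^{2} + x_2 ≠ 0; add g_5 = x_2^{6} + x_2^{3} + x_2^{2} + x_2 to the basis.

The other S-polynomials (S(f_1,g_4), S(f_2,g_4), S(g_3,g_4), S(f_1,g_5), S(f_2,g_5), S(g_3,g_5), S(g_4,g_5)) all reduce to 0 modulo the current basis, so we have a Gröbner basis.
Inter-reduce: drop elements whose leading term is divisible by another's, tail-reduce, and make monic.
Reduced Gröbner basis: {x_1^{2} + x_1x_2 + x_1 + x_2^{3} + x_2 + 1, x_1x_2^{3} + x_1x_2 + x_2^{4} + x_2^{3} + x_2^{2} + x_2, x_2^{6} + x_2^{3} + x_2^{2} + x_2}.

Buchberger on the second generating set:
h_1 = x_1^{2} + x_1x_2 + x_2^{3} + x_2, LT = x_1^{2}.
h_2 = x_1^{3} + x_1^{2} + x_1x_2^{2} + x_1x_2 + x_1 + x_2^{3}, LT = x_1^{3}.

S(h_1,h_2): lcm = x_1^{3}. S = x_1^{2}x_2 + x_1^{2} + x_1x_2^{3} + x_1x_2^{2} + x_1 + x_2^{3}.
  leading term x_1^{2}x_2: subtract (x_2)·h_1 from x_1^{2}x_2 + x_1^{2} + x_1x_2^{3} + x_1x_2^{2} + x_1 + x_2^{3} → x_1^{2} + x_1x_2^{3} + x_1 + x_2^{4} + x_2^{3} + x_2^{2}
  leading term x_1^{2}: subtract (1)·h_1 from x_1^{2} + x_1x_2^{3} + x_1 + x_2^{4} + x_2^{3} + x_2^{2} → x_1x_2^{3} + x_1x_2 + x_1 + x_2^{4} + x_2^{2} + x_2
  leading term x_1x_2^{3}: no divisor's leading term divides it; move x_1x_2^{3} to the remainder.
  leading term x_1x_2: no divisor's leading term divides it; move x_1x_2 to the remainder.
  leading term x_1: no divisor's leading term divides it; move x_1 to the remainder.
  leading term x_2^{4}: no divisor's leading term divides it; move x_2^{4} to the remainder.
  leading term x_2^{2}: no divisor's leading term divides it; move x_2^{2} to the remainder.
  leading term x_2: no divisor's leading term divides it; move x_2 to the remainder.
  remainder x_1x_2^{3} + x_1x_2 + x_1 + x_2^{4} + x_2^{2} + x_2 ≠ 0; add k_3 = x_1x_2^{3} + x_1x_2 + x_1 + x_2^{4} + x_2^{2} + x_2 to the basis.

S(h_1,k_3): lcm = x_1^{2}x_2^{3}. S = x_1^{2}x_2 + x_1^{2} + x_1x_2^{2} + x_1x_2 + x_2^{6} + x_2^{4}.
  leading term x_1^{2}x_2: subtract (x_2)·h_1 from x_1^{2}x_2 + x_1^{2} + x_1x_2^{2} + x_1x_2 + x_2^{6} + x_2^{4} → x_1^{2} + x_1x_2 + x_2^{6} + x_2^{2}
  leading term x_1^{2}: subtract (1)·h_1 from x_1^{2} + x_1x_2 + x_2^{6} + x_2^{2} → x_2^{6} + x_2^{3} + x_2^{2} + x_2
  leading term x_2^{6}: no divisor's leading term divides it; move x_2^{6} to the remainder.
  leading term x_2^{3}: no divisor's leading term divides it; move x_2^{3} to the remainder.
  leading term x_2^{2}: no divisor's leading term divides it; move x_2^{2} to the remainder.
  leading term x_2: no divisor's leading term divides it; move x_2 to the remainder.
  remainder x_2^{6} + x_2^{3} + x_2^{2} + x_2 ≠ 0; add k_4 = x_2^{6} + x_2^{3} + x_2^{2} + x_2 to the basis.

The other S-polynomials (S(h_2,k_3), S(h_1,k_4), S(h_2,k_4), S(k_3,k_4)) all reduce to 0 modulo the current basis, so we have a Gröbner basis.
Inter-reduce: drop elements whose leading term is divisible by another's, tail-reduce, and make monic.
Reduced Gröbner basis: {x_1^{2} + x_1x_2 + x_2^{3} + x_2, x_1x_2^{3} + x_1x_2 + x_1 + x_2^{4} + x_2^{2} + x_2, x_2^{6} + x_2^{3} + x_2^{2} + x_2}.

The bases are distinct; the ideals are different.
The choice of monomial ordering does not affect the verdict — as long as both bases are computed under the same ordering, their equality decides ideal equality.

No, the ideals differ.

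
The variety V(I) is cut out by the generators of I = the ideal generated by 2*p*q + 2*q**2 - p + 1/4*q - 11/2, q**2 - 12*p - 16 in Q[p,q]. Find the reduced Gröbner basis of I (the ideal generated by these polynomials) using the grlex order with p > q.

f_1 = 2*p*q + 2*q**2 - p + 1/4*q - 11/2, LT = p*q.
f_2 = q**2 - 12*p - 16, LT = q**2.

S(f_1,f_2): lcm = p*q**2. S = q**3 + 12*p**2 - 1/2*p*q + 1/8*q**2 + 16*p - 11/4*q.
  leading term q**3: subtract (q)·f_2 from q**3 + 12*p**2 - 1/2*p*q + 1/8*q**2 + 16*p - 11/4*q → 12*p**2 + 23/2*p*q + 1/8*q**2 + 16*p + 53/4*q
  leading term p**2: no divisor's leading term divides it; move 12*p**2 to the remainder.
  leading term p*q: subtract (23/4)·f_1 from 23/2*p*q + 1/8*q**2 + 16*p + 53/4*q → -91/8*q**2 + 87/4*p + 189/16*q + 253/8
  leading term q**2: subtract (-91/8)·f_2 from -91/8*q**2 + 87/4*p + 189/16*q + 253/8 → -459/4*p + 189/16*q - 1203/8
  leading term p: no divisor's leading term divides it; move -459/4*p to the remainder.
  leading term q: no divisor's leading term divides it; move 189/16*q to the remainder.
  leading term 1: no divisor's leading term divides it; move -1203/8 to the remainder.
  remainder 12*p**2 - 459/4*p + 189/16*q - 1203/8 ≠ 0; add g_3 = 12*p**2 - 459/4*p + 189/16*q - 1203/8 to the basis.

The other S-polynomials (S(f_1,g_3), S(f_2,g_3)) all reduce to 0 modulo the current basis, so we have a Gröbner basis.

G = {p**2 - 153/16*p + 63/64*q - 401/32, p*q + 23/2*p + 1/8*q + 53/4, q**2 - 12*p - 16}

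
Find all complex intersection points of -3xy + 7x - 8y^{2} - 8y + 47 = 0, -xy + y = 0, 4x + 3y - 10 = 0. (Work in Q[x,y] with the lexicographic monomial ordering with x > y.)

Compute a lex Gröbner basis by Buchberger's algorithm.
f_1 = -3xy + 7x - 8y^{2} - 8y + 47, LT = xy.
f_2 = -xy + y, LT = xy.
f_3 = 4x + 3y - 10, LT = x.

S(f_1,f_2): lcm = xy. S = -\tfrac{7}{3}x + \tfrac{8}{3}y^{2} + \tfrac{11}{3}y - \tfrac{47}{3}.
  reduce S modulo (f_1, f_2, f_3):
  remainder \tfrac{8}{3}y^{2} + \tfrac{65}{12}y - \tfrac{43}{2} ≠ 0; add h_4 = \tfrac{8}{3}y^{2} + \tfrac{65}{12}y - \tfrac{43}{2} to the basis.

S(f_1,f_3): lcm = xy. S = -\tfrac{7}{3}x + \tfrac{23}{12}y^{2} + \tfrac{31}{6}y - \tfrac{47}{3}.
  reduce S modulo (f_1, f_2, f_3, h_4):
  remainder \tfrac{387}{128}y - \tfrac{387}{64} ≠ 0; add h_5 = \tfrac{387}{128}y - \tfrac{387}{64} to the basis.

The other S-polynomials (S(f_2,f_3), S(f_1,h_4), S(f_2,h_4), S(f_3,h_4), S(f_1,h_5), S(f_2,h_5), S(f_3,h_5), S(h_4,h_5)) all reduce to 0 modulo the current basis, so we have a Gröbner basis.
Inter-reduce: drop elements whose leading term is divisible by another's, tail-reduce, and make monic.
Reduced Gröbner basis: {x - 1, y - 2}.

The lex basis is triangular: the last element involves only y. Solving y - 2 = 0 gives y ∈ {2}; substituting each value into the earlier elements determines the remaining variables.
  y = 2: the earlier basis element becomes x - 1 = 0, giving x = 1 — point (1, 2).

{(1, 2)}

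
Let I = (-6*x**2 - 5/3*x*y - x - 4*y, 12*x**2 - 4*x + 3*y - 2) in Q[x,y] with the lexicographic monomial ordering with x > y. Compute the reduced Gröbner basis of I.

G = {x + 5/42*y**2 + 13/9*y + 8/21, y**3 + 209/15*y**2 + 311/25*y + 18/25}

f_1 = -6*x**2 - 5/3*x*y - x - 4*y, LT = x**2.
f_2 = 12*x**2 - 4*x + 3*y - 2, LT = x**2.

S(f_1,f_2): lcm = x**2. S = 5/18*x*y + 1/2*x + 5/12*y + 1/6.
  reduce S modulo (f_1, f_2):
  remainder 5/18*x*y + 1/2*x + 5/12*y + 1/6 ≠ 0; add g_3 = 5/18*x*y + 1/2*x + 5/12*y + 1/6 to the basis.

S(f_1,g_3): lcm = x**2*y. S = -9/5*x**2 + 5/18*x*y**2 - 4/3*x*y - 3/5*x + 2/3*y**2.
  reduce S modulo (f_1, f_2, g_3):
  remainder 21/10*x + 1/4*y**2 + 91/30*y + 4/5 ≠ 0; add g_4 = 21/10*x + 1/4*y**2 + 91/30*y + 4/5 to the basis.

S(g_3,g_4): lcm = x*y. S = 9/5*x - 5/42*y**3 - 13/9*y**2 + 47/42*y + 3/5.
  reduce S modulo (f_1, f_2, g_3, g_4):
  remainder -5/42*y**3 - 209/126*y**2 - 311/210*y - 3/35 ≠ 0; add g_5 = -5/42*y**3 - 209/126*y**2 - 311/210*y - 3/35 to the basis.

The other S-polynomials (S(f_2,g_3), S(f_1,g_4), S(f_2,g_4), S(f_1,g_5), S(f_2,g_5), S(g_3,g_5), S(g_4,g_5)) all reduce to 0 modulo the current basis, so we have a Gröbner basis.
Inter-reduce: drop elements whose leading term is divisible by another's, tail-reduce, and make monic.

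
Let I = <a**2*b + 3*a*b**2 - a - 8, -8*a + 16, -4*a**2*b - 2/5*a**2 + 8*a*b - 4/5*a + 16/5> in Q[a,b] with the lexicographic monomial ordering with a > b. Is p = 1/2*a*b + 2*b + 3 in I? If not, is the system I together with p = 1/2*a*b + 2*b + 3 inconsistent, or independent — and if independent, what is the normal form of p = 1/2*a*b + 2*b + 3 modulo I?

Adjoining 1/2*a*b + 2*b + 3 makes the ideal the whole ring: the system is inconsistent.

First compute the reduced Gröbner basis of I by Buchberger's algorithm.
f_1 = a**2*b + 3*a*b**2 - a - 8, LT = a**2*b.
f_2 = -8*a + 16, LT = a.
f_3 = -4*a**2*b - 2/5*a**2 + 8*a*b - 4/5*a + 16/5, LT = a**2*b.

S(f_1,f_2): lcm = a**2*b. S = 3*a*b**2 + 2*a*b - a - 8.
  reduce S modulo (f_1, f_2, f_3):
  remainder 6*b**2 + 4*b - 10 ≠ 0; add h_4 = 6*b**2 + 4*b - 10 to the basis.

The other S-polynomials (S(f_1,f_3), S(f_2,f_3), S(f_1,h_4), S(f_2,h_4), S(f_3,h_4)) all reduce to 0 modulo the current basis, so we have a Gröbner basis.
Inter-reduce: drop elements whose leading term is divisible by another's, tail-reduce, and make monic.
Reduced Gröbner basis: {a - 2, b**2 + 2/3*b - 5/3}.
Label its elements g_1 = a - 2, g_2 = b**2 + 2/3*b - 5/3.

Reduce p = 1/2*a*b + 2*b + 3 modulo G:
  leading term a*b: subtract (1/2*b)·g_1 from 1/2*a*b + 2*b + 3 → 3*b + 3
  leading term b: no divisor's leading term divides it; move 3*b to the remainder.
  leading term 1: no divisor's leading term divides it; move 3 to the remainder.
  normal form = 3*b + 3.
The normal form is nonzero, so p ∉ I. Since p minus its normal form lies in I, I + (p) = I + (r) where r = 3*b + 3; decide whether this ideal is the whole ring.
Run Buchberger on G together with r (pairs among the g_i already reduce to 0 since G is a Gröbner basis):
g_1 = a - 2, LT = a.
g_2 = b**2 + 2/3*b - 5/3, LT = b**2.
r = 3*b + 3, LT = b.

S(g_2,r): lcm = b**2. S = -1/3*b - 5/3.
  reduce S modulo (g_1, g_2, r):
  remainder -4/3 ≠ 0; add m_4 = -4/3 to the basis.

The other S-polynomials (S(g_1,g_2), S(g_1,r), S(g_1,m_4), S(g_2,m_4), S(r,m_4)) all reduce to 0 modulo the current basis, so we have a Gröbner basis.
Inter-reduce: drop elements whose leading term is divisible by another's, tail-reduce, and make monic.
Reduced Gröbner basis: {1}.
The reduced Gröbner basis of I + (p) is {1}: the ideal is the whole ring, so the enlarged system has no common solution — adjoining p is inconsistent.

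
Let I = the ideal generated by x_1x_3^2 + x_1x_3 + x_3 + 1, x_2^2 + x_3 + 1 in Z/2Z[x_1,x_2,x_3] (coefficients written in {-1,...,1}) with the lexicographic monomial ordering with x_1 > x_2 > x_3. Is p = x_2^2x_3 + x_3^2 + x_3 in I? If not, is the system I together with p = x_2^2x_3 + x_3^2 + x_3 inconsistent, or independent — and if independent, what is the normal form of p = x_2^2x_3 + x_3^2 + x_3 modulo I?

First compute the reduced Gröbner basis of I by Buchberger's algorithm.
f_1 = x_1x_3^2 + x_1x_3 + x_3 + 1, LT = x_1x_3^2.
f_2 = x_2^2 + x_3 + 1, LT = x_2^2.

The S-polynomials (S(f_1,f_2)) all reduce to 0 modulo the current basis, so we have a Gröbner basis.
Inter-reduce: drop elements whose leading term is divisible by another's, tail-reduce, and make monic.
Reduced Gröbner basis: {x_1x_3^2 + x_1x_3 + x_3 + 1, x_2^2 + x_3 + 1}.
Label its elements g_1 = x_1x_3^2 + x_1x_3 + x_3 + 1, g_2 = x_2^2 + x_3 + 1.

Reduce p = x_2^2x_3 + x_3^2 + x_3 modulo G:
  leading term x_2^2x_3: subtract (x_3)·g_2 from x_2^2x_3 + x_3^2 + x_3 → 0
  normal form = 0.
Since the normal form is 0, p ∈ I.

x_2^2x_3 + x_3^2 + x_3 lies in I (it reduces to 0).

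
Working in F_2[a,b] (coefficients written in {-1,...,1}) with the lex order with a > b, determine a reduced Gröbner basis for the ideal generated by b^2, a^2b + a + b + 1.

The reduced Gröbner basis is the canonical form of the ideal for this ordering.

f_1 = b^2, LT = b^2.
f_2 = a^2b + a + b + 1, LT = a^2b.

S(f_1,f_2): lcm = a^2b^2. S = ab + b^2 + b.
  leading term ab: no divisor's leading term divides it; move ab to the remainder.
  leading term b^2: subtract (1)·f_1 from b^2 + b → b
  leading term b: no divisor's leading term divides it; move b to the remainder.
  remainder ab + b ≠ 0; add g_3 = ab + b to the basis.

S(f_2,g_3): lcm = a^2b. S = ab + a + b + 1.
  leading term ab: subtract (1)·g_3 from ab + a + b + 1 → a + 1
  leading term a: no divisor's leading term divides it; move a to the remainder.
  leading term 1: no divisor's leading term divides it; move 1 to the remainder.
  remainder a + 1 ≠ 0; add g_4 = a + 1 to the basis.

The other S-polynomials (S(f_1,g_3), S(f_1,g_4), S(f_2,g_4), S(g_3,g_4)) all reduce to 0 modulo the current basis, so we have a Gröbner basis.
Inter-reduce: drop elements whose leading term is divisible by another's, tail-reduce, and make monic.

G = {a + 1, b^2}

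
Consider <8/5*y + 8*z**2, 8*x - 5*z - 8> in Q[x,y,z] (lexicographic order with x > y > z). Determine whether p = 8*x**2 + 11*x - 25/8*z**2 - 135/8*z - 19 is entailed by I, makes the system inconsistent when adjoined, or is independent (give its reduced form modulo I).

First compute the reduced Gröbner basis of I by Buchberger's algorithm.
f_1 = 8/5*y + 8*z**2, LT = y.
f_2 = 8*x - 5*z - 8, LT = x.

S(f_1,f_2): leading monomials are coprime, so the S-polynomial reduces to 0 (Buchberger's first criterion).
Every S-polynomial of the final basis reduces to 0, so we have a Gröbner basis.
Inter-reduce: drop elements whose leading term is divisible by another's, tail-reduce, and make monic.
Reduced Gröbner basis: {x - 5/8*z - 1, y + 5*z**2}.
Label its elements g_1 = x - 5/8*z - 1, g_2 = y + 5*z**2.

Reduce p = 8*x**2 + 11*x - 25/8*z**2 - 135/8*z - 19 modulo G:
  leading term x**2: subtract (8*x)·g_1 from 8*x**2 + 11*x - 25/8*z**2 - 135/8*z - 19 → 5*x*z + 19*x - 25/8*z**2 - 135/8*z - 19
  leading term x*z: subtract (5*z)·g_1 from 5*x*z + 19*x - 25/8*z**2 - 135/8*z - 19 → 19*x - 95/8*z - 19
  leading term x: subtract (19)·g_1 from 19*x - 95/8*z - 19 → 0
  normal form = 0.
Since the normal form is 0, p ∈ I.

8*x**2 + 11*x - 25/8*z**2 - 135/8*z - 19 lies in I (it reduces to 0).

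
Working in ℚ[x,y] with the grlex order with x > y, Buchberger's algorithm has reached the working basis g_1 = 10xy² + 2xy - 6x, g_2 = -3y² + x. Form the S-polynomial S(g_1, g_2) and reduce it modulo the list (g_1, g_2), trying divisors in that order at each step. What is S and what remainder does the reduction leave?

S(g_1, g_2) = ⅓x² + ⅕xy - ⅗x; remainder on division = ⅓x² + ⅕xy - ⅗x.

lcm(LM(g_1), LM(g_2)) = xy².
S = (lcm/LT(g_1))·g_1 − (lcm/LT(g_2))·g_2 = ⅓x² + ⅕xy - ⅗x.
Reduce S modulo (g_1, g_2) in that order:
  leading term x²: no divisor's leading term divides it; move ⅓x² to the remainder.
  leading term xy: no divisor's leading term divides it; move ⅕xy to the remainder.
  leading term x: no divisor's leading term divides it; move -⅗x to the remainder.
The remainder ⅓x² + ⅕xy - ⅗x is nonzero, so it would be added as the next basis element.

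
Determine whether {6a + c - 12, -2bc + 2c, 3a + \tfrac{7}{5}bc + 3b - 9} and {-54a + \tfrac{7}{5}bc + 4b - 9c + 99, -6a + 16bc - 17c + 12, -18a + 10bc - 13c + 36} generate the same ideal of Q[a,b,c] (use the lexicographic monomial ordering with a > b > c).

Two ideals are equal iff their reduced Gröbner bases coincide (the reduced basis is unique for a fixed ordering).
Buchberger on the first generating set:
f_1 = 6a + c - 12, LT = a.
f_2 = -2bc + 2c, LT = bc.
f_3 = 3a + \tfrac{7}{5}bc + 3b - 9, LT = a.

S(f_1,f_3): lcm = a. S = -\tfrac{7}{15}bc - b + \tfrac{1}{6}c + 1.
  leading term bc: subtract (\tfrac{7}{30})·f_2 from -\tfrac{7}{15}bc - b + \tfrac{1}{6}c + 1 → -b - \tfrac{3}{10}c + 1
  leading term b: no divisor's leading term divides it; move -b to the remainder.
  leading term c: no divisor's leading term divides it; move -\tfrac{3}{10}c to the remainder.
  leading term 1: no divisor's leading term divides it; move 1 to the remainder.
  remainder -b - \tfrac{3}{10}c + 1 ≠ 0; add g_4 = -b - \tfrac{3}{10}c + 1 to the basis.

S(f_2,g_4): lcm = bc. S = -\tfrac{3}{10}c^{2}.
  leading term c^{2}: no divisor's leading term divides it; move -\tfrac{3}{10}c^{2} to the remainder.
  remainder -\tfrac{3}{10}c^{2} ≠ 0; add g_5 = -\tfrac{3}{10}c^{2} to the basis.

The other S-polynomials (S(f_1,f_2), S(f_2,f_3), S(f_1,g_4), S(f_3,g_4), S(f_1,g_5), S(f_2,g_5), S(f_3,g_5), S(g_4,g_5)) all reduce to 0 modulo the current basis, so we have a Gröbner basis.
Inter-reduce: drop elements whose leading term is divisible by another's, tail-reduce, and make monic.
Reduced Gröbner basis: {a + \tfrac{1}{6}c - 2, b + \tfrac{3}{10}c - 1, c^{2}}.

Buchberger on the second generating set:
h_1 = -54a + \tfrac{7}{5}bc + 4b - 9c + 99, LT = a.
h_2 = -6a + 16bc - 17c + 12, LT = a.
h_3 = -18a + 10bc - 13c + 36, LT = a.

S(h_1,h_2): lcm = a. S = \tfrac{713}{270}bc - \tfrac{2}{27}b - \tfrac{8}{3}c + \tfrac{1}{6}.
  leading term bc: no divisor's leading term divides it; move \tfrac{713}{270}bc to the remainder.
  leading term b: no divisor's leading term divides it; move -\tfrac{2}{27}b to the remainder.
  leading term c: no divisor's leading term divides it; move -\tfrac{8}{3}c to the remainder.
  leading term 1: no divisor's leading term divides it; move \tfrac{1}{6} to the remainder.
  remainder \tfrac{713}{270}bc - \tfrac{2}{27}b - \tfrac{8}{3}c + \tfrac{1}{6} ≠ 0; add k_4 = \tfrac{713}{270}bc - \tfrac{2}{27}b - \tfrac{8}{3}c + \tfrac{1}{6} to the basis.

S(h_1,h_3): lcm = a. S = \tfrac{143}{270}bc - \tfrac{2}{27}b - \tfrac{5}{9}c + \tfrac{1}{6}.
  leading term bc: subtract (\tfrac{143}{713})·k_4 from \tfrac{143}{270}bc - \tfrac{2}{27}b - \tfrac{5}{9}c + \tfrac{1}{6} → -\tfrac{380}{6417}b - \tfrac{133}{6417}c + \tfrac{95}{713}
  leading term b: no divisor's leading term divides it; move -\tfrac{380}{6417}b to the remainder.
  leading term c: no divisor's leading term divides it; move -\tfrac{133}{6417}c to the remainder.
  leading term 1: no divisor's leading term divides it; move \tfrac{95}{713} to the remainder.
  remainder -\tfrac{380}{6417}b - \tfrac{133}{6417}c + \tfrac{95}{713} ≠ 0; add k_5 = -\tfrac{380}{6417}b - \tfrac{133}{6417}c + \tfrac{95}{713} to the basis.

S(k_4,k_5): lcm = bc. S = -\tfrac{20}{713}b - \tfrac{7}{20}c^{2} + \tfrac{3537}{2852}c + \tfrac{45}{713}.
  leading term b: subtract (\tfrac{9}{19})·k_5 from -\tfrac{20}{713}b - \tfrac{7}{20}c^{2} + \tfrac{3537}{2852}c + \tfrac{45}{713} → -\tfrac{7}{20}c^{2} + \tfrac{5}{4}c
  leading term c^{2}: no divisor's leading term divides it; move -\tfrac{7}{20}c^{2} to the remainder.
  leading term c: no divisor's leading term divides it; move \tfrac{5}{4}c to the remainder.
  remainder -\tfrac{7}{20}c^{2} + \tfrac{5}{4}c ≠ 0; add k_6 = -\tfrac{7}{20}c^{2} + \tfrac{5}{4}c to the basis.

The other S-polynomials (S(h_2,h_3), S(h_1,k_4), S(h_2,k_4), S(h_3,k_4), S(h_1,k_5), S(h_2,k_5), S(h_3,k_5), S(h_1,k_6), S(h_2,k_6), S(h_3,k_6), S(k_4,k_6), S(k_5,k_6)) all reduce to 0 modulo the current basis, so we have a Gröbner basis.
Inter-reduce: drop elements whose leading term is divisible by another's, tail-reduce, and make monic.
Reduced Gröbner basis: {a + \tfrac{1}{6}c - 2, b + \tfrac{7}{20}c - \tfrac{9}{4}, c^{2} - \tfrac{25}{7}c}.

The bases are distinct; the ideals are different.

No, the ideals differ.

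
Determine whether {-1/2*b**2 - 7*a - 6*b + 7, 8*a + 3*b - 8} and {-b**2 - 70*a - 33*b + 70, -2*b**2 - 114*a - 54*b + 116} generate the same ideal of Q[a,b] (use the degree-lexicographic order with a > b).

No, the ideals differ.

Since reduced Gröbner bases are canonical representatives of ideals under a given ordering, it suffices to compute and compare them.
Buchberger on the first generating set:
f_1 = -1/2*b**2 - 7*a - 6*b + 7, LT = b**2.
f_2 = 8*a + 3*b - 8, LT = a.

The S-polynomials (S(f_1,f_2)) all reduce to 0 modulo the current basis, so we have a Gröbner basis.
Inter-reduce: drop elements whose leading term is divisible by another's, tail-reduce, and make monic.
Reduced Gröbner basis: {b**2 + 27/4*b, a + 3/8*b - 1}.

Buchberger on the second generating set:
h_1 = -b**2 - 70*a - 33*b + 70, LT = b**2.
h_2 = -2*b**2 - 114*a - 54*b + 116, LT = b**2.

S(h_1,h_2): lcm = b**2. S = 13*a + 6*b - 12.
  leading term a: no divisor's leading term divides it; move 13*a to the remainder.
  leading term b: no divisor's leading term divides it; move 6*b to the remainder.
  leading term 1: no divisor's leading term divides it; move -12 to the remainder.
  remainder 13*a + 6*b - 12 ≠ 0; add k_3 = 13*a + 6*b - 12 to the basis.

The other S-polynomials (S(h_1,k_3), S(h_2,k_3)) all reduce to 0 modulo the current basis, so we have a Gröbner basis.
Inter-reduce: drop elements whose leading term is divisible by another's, tail-reduce, and make monic.
Reduced Gröbner basis: {b**2 + 9/13*b - 70/13, a + 6/13*b - 12/13}.

Since the reduced bases disagree, the two ideals are not the same.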